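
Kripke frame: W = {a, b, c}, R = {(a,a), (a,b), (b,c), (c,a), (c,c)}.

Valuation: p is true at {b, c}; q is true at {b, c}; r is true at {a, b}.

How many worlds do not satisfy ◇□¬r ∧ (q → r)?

2

a: ◇□¬r is T, q → r is T. ✓
b: ◇□¬r is F, q → r is T. ✗
c: ◇□¬r is F, q → r is F. ✗
Satisfying worlds: {a}.
So ◇□¬r ∧ (q → r) fails at the other 2 worlds.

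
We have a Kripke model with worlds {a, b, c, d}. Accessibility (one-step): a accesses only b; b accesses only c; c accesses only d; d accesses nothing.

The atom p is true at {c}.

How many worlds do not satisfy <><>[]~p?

2

a: successors {b}; <>[]~p there: b:T. ✓
b: successors {c}; <>[]~p there: c:T. ✓
c: successors {d}; <>[]~p there: d:F. ✗
d: no successors, so <><>[]~p fails. ✗
Satisfying worlds: {a, b}.
So <><>[]~p fails at the other 2 worlds.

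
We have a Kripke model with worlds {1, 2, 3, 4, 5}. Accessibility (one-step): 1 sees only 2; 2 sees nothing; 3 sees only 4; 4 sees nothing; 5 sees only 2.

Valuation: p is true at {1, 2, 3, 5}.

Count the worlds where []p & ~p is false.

1: []p is T, ~p is F. ✗
2: []p is T, ~p is F. ✗
3: []p is F, ~p is F. ✗
4: []p is T, ~p is T. ✓
5: []p is T, ~p is F. ✗
Satisfying worlds: {4}.
So []p & ~p fails at the other 4 worlds.

4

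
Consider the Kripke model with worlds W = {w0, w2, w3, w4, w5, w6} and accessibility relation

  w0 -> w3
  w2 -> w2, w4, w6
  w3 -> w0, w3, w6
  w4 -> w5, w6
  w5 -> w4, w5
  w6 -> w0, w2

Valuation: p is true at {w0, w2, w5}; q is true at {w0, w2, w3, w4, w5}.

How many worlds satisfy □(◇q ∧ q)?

3

w0: successors {w3}; ◇q ∧ q there: w3:T. ✓
w2: successors {w2, w4, w6}; ◇q ∧ q there: w2:T, w4:T, w6:F. ✗
w3: successors {w0, w3, w6}; ◇q ∧ q there: w0:T, w3:T, w6:F. ✗
w4: successors {w5, w6}; ◇q ∧ q there: w5:T, w6:F. ✗
w5: successors {w4, w5}; ◇q ∧ q there: w4:T, w5:T. ✓
w6: successors {w0, w2}; ◇q ∧ q there: w0:T, w2:T. ✓
Satisfying worlds: {w0, w5, w6}.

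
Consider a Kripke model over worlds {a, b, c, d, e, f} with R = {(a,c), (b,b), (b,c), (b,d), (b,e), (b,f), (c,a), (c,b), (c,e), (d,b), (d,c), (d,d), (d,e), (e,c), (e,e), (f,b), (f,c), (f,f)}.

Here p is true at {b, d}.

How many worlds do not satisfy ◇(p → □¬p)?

0

a: successors {c}; p → □¬p there: c:T. ✓
b: successors {b, c, d, e, f}; p → □¬p there: b:F, c:T, d:F, e:T, f:T. ✓
c: successors {a, b, e}; p → □¬p there: a:T, b:F, e:T. ✓
d: successors {b, c, d, e}; p → □¬p there: b:F, c:T, d:F, e:T. ✓
e: successors {c, e}; p → □¬p there: c:T, e:T. ✓
f: successors {b, c, f}; p → □¬p there: b:F, c:T, f:T. ✓
Satisfying worlds: {a, b, c, d, e, f}.
So ◇(p → □¬p) fails at the other 0 worlds.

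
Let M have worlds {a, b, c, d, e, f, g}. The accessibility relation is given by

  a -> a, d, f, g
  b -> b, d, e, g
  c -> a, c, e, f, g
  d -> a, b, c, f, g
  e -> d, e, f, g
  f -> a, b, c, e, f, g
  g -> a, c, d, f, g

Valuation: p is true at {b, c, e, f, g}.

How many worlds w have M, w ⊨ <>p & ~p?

a: <>p is T, ~p is T. ✓
b: <>p is T, ~p is F. ✗
c: <>p is T, ~p is F. ✗
d: <>p is T, ~p is T. ✓
e: <>p is T, ~p is F. ✗
f: <>p is T, ~p is F. ✗
g: <>p is T, ~p is F. ✗
Satisfying worlds: {a, d}.

2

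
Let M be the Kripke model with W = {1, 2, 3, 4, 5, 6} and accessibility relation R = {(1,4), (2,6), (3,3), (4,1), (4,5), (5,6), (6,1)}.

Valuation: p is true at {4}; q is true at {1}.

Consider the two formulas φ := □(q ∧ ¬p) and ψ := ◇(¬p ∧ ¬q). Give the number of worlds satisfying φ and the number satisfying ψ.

1 and 4

For □(q ∧ ¬p):
1: successors {4}; q ∧ ¬p there: 4:F. ✗
2: successors {6}; q ∧ ¬p there: 6:F. ✗
3: successors {3}; q ∧ ¬p there: 3:F. ✗
4: successors {1, 5}; q ∧ ¬p there: 1:T, 5:F. ✗
5: successors {6}; q ∧ ¬p there: 6:F. ✗
6: successors {1}; q ∧ ¬p there: 1:T. ✓
— 1 world.
For ◇(¬p ∧ ¬q):
1: successors {4}; ¬p ∧ ¬q there: 4:F. ✗
2: successors {6}; ¬p ∧ ¬q there: 6:T. ✓
3: successors {3}; ¬p ∧ ¬q there: 3:T. ✓
4: successors {1, 5}; ¬p ∧ ¬q there: 1:F, 5:T. ✓
5: successors {6}; ¬p ∧ ¬q there: 6:T. ✓
6: successors {1}; ¬p ∧ ¬q there: 1:F. ✗
— 4 worlds.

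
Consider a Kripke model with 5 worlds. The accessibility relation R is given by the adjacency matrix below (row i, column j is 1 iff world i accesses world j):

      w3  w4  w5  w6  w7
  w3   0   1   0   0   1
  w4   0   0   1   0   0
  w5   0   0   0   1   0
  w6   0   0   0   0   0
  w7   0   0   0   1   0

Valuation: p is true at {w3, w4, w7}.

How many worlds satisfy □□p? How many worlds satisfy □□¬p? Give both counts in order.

3 and 5

For □□p:
w3: successors {w4, w7}; □p there: w4:F, w7:F. ✗
w4: successors {w5}; □p there: w5:F. ✗
w5: successors {w6}; □p there: w6:T. ✓
w6: no successors, so □□p holds vacuously. ✓
w7: successors {w6}; □p there: w6:T. ✓
— 3 worlds.
For □□¬p:
w3: successors {w4, w7}; □¬p there: w4:T, w7:T. ✓
w4: successors {w5}; □¬p there: w5:T. ✓
w5: successors {w6}; □¬p there: w6:T. ✓
w6: no successors, so □□¬p holds vacuously. ✓
w7: successors {w6}; □¬p there: w6:T. ✓
— 5 worlds.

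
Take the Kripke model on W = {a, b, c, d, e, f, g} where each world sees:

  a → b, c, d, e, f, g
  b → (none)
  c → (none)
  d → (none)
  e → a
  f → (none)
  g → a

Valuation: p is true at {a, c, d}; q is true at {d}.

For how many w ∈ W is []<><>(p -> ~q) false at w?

a: successors {b, c, d, e, f, g}; <><>(p -> ~q) there: b:F, c:F, d:F, e:T, f:F, g:T. ✗
b: no successors, so []<><>(p -> ~q) holds vacuously. ✓
c: no successors, so []<><>(p -> ~q) holds vacuously. ✓
d: no successors, so []<><>(p -> ~q) holds vacuously. ✓
e: successors {a}; <><>(p -> ~q) there: a:T. ✓
f: no successors, so []<><>(p -> ~q) holds vacuously. ✓
g: successors {a}; <><>(p -> ~q) there: a:T. ✓
Satisfying worlds: {b, c, d, e, f, g}.
So []<><>(p -> ~q) fails at the other 1 world.

1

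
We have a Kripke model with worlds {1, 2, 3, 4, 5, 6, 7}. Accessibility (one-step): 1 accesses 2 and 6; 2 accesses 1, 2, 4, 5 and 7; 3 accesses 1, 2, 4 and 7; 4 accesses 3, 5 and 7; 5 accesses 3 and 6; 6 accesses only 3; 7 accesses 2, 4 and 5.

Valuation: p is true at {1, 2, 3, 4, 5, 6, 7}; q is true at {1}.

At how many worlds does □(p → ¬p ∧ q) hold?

1: successors {2, 6}; p → ¬p ∧ q there: 2:F, 6:F. ✗
2: successors {1, 2, 4, 5, 7}; p → ¬p ∧ q there: 1:F, 2:F, 4:F, 5:F, 7:F. ✗
3: successors {1, 2, 4, 7}; p → ¬p ∧ q there: 1:F, 2:F, 4:F, 7:F. ✗
4: successors {3, 5, 7}; p → ¬p ∧ q there: 3:F, 5:F, 7:F. ✗
5: successors {3, 6}; p → ¬p ∧ q there: 3:F, 6:F. ✗
6: successors {3}; p → ¬p ∧ q there: 3:F. ✗
7: successors {2, 4, 5}; p → ¬p ∧ q there: 2:F, 4:F, 5:F. ✗
Satisfying worlds: ∅.

0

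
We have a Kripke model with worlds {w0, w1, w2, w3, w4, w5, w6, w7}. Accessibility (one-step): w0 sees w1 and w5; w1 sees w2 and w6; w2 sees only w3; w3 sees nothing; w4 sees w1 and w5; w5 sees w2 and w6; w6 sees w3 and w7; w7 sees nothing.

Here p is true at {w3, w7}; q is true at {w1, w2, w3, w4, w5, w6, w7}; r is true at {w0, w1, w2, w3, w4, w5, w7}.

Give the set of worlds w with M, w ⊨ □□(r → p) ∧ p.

w0: □□(r → p) is F, p is F. ✗
w1: □□(r → p) is T, p is F. ✗
w2: □□(r → p) is T, p is F. ✗
w3: □□(r → p) is T, p is T. ✓
w4: □□(r → p) is F, p is F. ✗
w5: □□(r → p) is T, p is F. ✗
w6: □□(r → p) is T, p is F. ✗
w7: □□(r → p) is T, p is T. ✓

{w3, w7}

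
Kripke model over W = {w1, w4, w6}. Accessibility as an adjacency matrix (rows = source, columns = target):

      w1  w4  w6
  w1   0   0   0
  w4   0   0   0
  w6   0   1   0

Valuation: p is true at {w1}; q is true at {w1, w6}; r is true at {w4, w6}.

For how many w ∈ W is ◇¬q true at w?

1

w1: no successors, so ◇¬q fails. ✗
w4: no successors, so ◇¬q fails. ✗
w6: successors {w4}; ¬q there: w4:T. ✓
Satisfying worlds: {w6}.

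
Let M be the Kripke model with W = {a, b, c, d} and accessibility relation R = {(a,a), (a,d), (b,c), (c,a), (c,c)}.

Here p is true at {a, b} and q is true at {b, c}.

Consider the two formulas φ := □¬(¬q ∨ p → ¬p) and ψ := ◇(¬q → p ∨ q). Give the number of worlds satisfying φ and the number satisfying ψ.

1 and 3

For □¬(¬q ∨ p → ¬p):
a: successors {a, d}; ¬(¬q ∨ p → ¬p) there: a:T, d:F. ✗
b: successors {c}; ¬(¬q ∨ p → ¬p) there: c:F. ✗
c: successors {a, c}; ¬(¬q ∨ p → ¬p) there: a:T, c:F. ✗
d: no successors, so □¬(¬q ∨ p → ¬p) holds vacuously. ✓
— 1 world.
For ◇(¬q → p ∨ q):
a: successors {a, d}; ¬q → p ∨ q there: a:T, d:F. ✓
b: successors {c}; ¬q → p ∨ q there: c:T. ✓
c: successors {a, c}; ¬q → p ∨ q there: a:T, c:T. ✓
d: no successors, so ◇(¬q → p ∨ q) fails. ✗
— 3 worlds.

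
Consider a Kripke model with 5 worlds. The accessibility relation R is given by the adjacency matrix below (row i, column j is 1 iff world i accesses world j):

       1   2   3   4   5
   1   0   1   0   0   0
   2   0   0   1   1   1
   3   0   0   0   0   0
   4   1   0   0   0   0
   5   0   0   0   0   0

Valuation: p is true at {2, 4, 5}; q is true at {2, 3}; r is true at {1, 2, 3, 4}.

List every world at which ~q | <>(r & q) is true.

1: ~q is T, <>(r & q) is T. ✓
2: ~q is F, <>(r & q) is T. ✓
3: ~q is F, <>(r & q) is F. ✗
4: ~q is T, <>(r & q) is F. ✓
5: ~q is T, <>(r & q) is F. ✓

{1, 2, 4, 5}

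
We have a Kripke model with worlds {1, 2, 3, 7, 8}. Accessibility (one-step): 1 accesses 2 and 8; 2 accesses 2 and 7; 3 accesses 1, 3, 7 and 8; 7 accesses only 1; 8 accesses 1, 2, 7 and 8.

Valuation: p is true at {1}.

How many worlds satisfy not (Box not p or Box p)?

1: Box not p or Box p is T. ✗
2: Box not p or Box p is T. ✗
3: Box not p or Box p is F. ✓
7: Box not p or Box p is T. ✗
8: Box not p or Box p is F. ✓
Satisfying worlds: {3, 8}.

2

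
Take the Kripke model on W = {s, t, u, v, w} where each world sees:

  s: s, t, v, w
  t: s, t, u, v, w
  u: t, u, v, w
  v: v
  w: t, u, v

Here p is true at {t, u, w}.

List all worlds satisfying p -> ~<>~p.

{s, v}

s: p is F, ~<>~p is F. ✓
t: p is T, ~<>~p is F. ✗
u: p is T, ~<>~p is F. ✗
v: p is F, ~<>~p is F. ✓
w: p is T, ~<>~p is F. ✗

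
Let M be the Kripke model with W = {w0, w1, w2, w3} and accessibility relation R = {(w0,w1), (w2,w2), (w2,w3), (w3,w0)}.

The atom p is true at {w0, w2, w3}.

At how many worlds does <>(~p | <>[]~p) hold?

w0: successors {w1}; ~p | <>[]~p there: w1:T. ✓
w1: no successors, so <>(~p | <>[]~p) fails. ✗
w2: successors {w2, w3}; ~p | <>[]~p there: w2:F, w3:T. ✓
w3: successors {w0}; ~p | <>[]~p there: w0:T. ✓
Satisfying worlds: {w0, w2, w3}.

3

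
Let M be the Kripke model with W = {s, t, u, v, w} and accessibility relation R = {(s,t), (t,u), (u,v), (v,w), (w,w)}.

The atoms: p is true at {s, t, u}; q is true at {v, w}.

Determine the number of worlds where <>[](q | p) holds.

5

s: successors {t}; [](q | p) there: t:T. ✓
t: successors {u}; [](q | p) there: u:T. ✓
u: successors {v}; [](q | p) there: v:T. ✓
v: successors {w}; [](q | p) there: w:T. ✓
w: successors {w}; [](q | p) there: w:T. ✓
Satisfying worlds: {s, t, u, v, w}.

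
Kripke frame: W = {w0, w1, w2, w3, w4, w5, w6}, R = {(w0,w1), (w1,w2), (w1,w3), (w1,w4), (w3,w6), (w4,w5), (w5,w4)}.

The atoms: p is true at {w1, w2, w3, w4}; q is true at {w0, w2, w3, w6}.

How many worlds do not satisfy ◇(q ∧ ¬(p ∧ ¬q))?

w0: successors {w1}; q ∧ ¬(p ∧ ¬q) there: w1:F. ✗
w1: successors {w2, w3, w4}; q ∧ ¬(p ∧ ¬q) there: w2:T, w3:T, w4:F. ✓
w2: no successors, so ◇(q ∧ ¬(p ∧ ¬q)) fails. ✗
w3: successors {w6}; q ∧ ¬(p ∧ ¬q) there: w6:T. ✓
w4: successors {w5}; q ∧ ¬(p ∧ ¬q) there: w5:F. ✗
w5: successors {w4}; q ∧ ¬(p ∧ ¬q) there: w4:F. ✗
w6: no successors, so ◇(q ∧ ¬(p ∧ ¬q)) fails. ✗
Satisfying worlds: {w1, w3}.
So ◇(q ∧ ¬(p ∧ ¬q)) fails at the other 5 worlds.

5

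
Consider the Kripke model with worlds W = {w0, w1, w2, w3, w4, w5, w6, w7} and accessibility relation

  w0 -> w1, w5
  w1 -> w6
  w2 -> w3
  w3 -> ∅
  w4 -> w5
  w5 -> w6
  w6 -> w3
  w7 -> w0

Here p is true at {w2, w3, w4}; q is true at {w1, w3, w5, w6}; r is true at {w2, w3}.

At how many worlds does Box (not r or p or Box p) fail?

0

w0: successors {w1, w5}; not r or p or Box p there: w1:T, w5:T. ✓
w1: successors {w6}; not r or p or Box p there: w6:T. ✓
w2: successors {w3}; not r or p or Box p there: w3:T. ✓
w3: no successors, so Box (not r or p or Box p) holds vacuously. ✓
w4: successors {w5}; not r or p or Box p there: w5:T. ✓
w5: successors {w6}; not r or p or Box p there: w6:T. ✓
w6: successors {w3}; not r or p or Box p there: w3:T. ✓
w7: successors {w0}; not r or p or Box p there: w0:T. ✓
Satisfying worlds: {w0, w1, w2, w3, w4, w5, w6, w7}.
So Box (not r or p or Box p) fails at the other 0 worlds.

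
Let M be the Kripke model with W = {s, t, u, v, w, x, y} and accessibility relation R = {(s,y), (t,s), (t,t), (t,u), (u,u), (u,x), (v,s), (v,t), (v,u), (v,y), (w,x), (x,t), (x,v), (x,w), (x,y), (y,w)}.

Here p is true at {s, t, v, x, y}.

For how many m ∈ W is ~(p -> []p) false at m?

3

s: p -> []p is T. ✗
t: p -> []p is F. ✓
u: p -> []p is T. ✗
v: p -> []p is F. ✓
w: p -> []p is T. ✗
x: p -> []p is F. ✓
y: p -> []p is F. ✓
Satisfying worlds: {t, v, x, y}.
So ~(p -> []p) fails at the other 3 worlds.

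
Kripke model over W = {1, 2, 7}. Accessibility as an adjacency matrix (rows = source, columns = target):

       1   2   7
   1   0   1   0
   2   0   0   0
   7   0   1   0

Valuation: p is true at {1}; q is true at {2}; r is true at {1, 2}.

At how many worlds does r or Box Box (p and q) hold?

3

1: r is T, Box Box (p and q) is T. ✓
2: r is T, Box Box (p and q) is T. ✓
7: r is F, Box Box (p and q) is T. ✓
Satisfying worlds: {1, 2, 7}.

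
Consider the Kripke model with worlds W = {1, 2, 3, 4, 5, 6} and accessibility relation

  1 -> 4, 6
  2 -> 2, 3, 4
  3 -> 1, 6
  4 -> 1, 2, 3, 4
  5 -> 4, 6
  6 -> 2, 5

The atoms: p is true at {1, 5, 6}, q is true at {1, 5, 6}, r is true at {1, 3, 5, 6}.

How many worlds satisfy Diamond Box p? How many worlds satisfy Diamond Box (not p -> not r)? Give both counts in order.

2 and 6

For Diamond Box p:
1: successors {4, 6}; Box p there: 4:F, 6:F. ✗
2: successors {2, 3, 4}; Box p there: 2:F, 3:T, 4:F. ✓
3: successors {1, 6}; Box p there: 1:F, 6:F. ✗
4: successors {1, 2, 3, 4}; Box p there: 1:F, 2:F, 3:T, 4:F. ✓
5: successors {4, 6}; Box p there: 4:F, 6:F. ✗
6: successors {2, 5}; Box p there: 2:F, 5:F. ✗
— 2 worlds.
For Diamond Box (not p -> not r):
1: successors {4, 6}; Box (not p -> not r) there: 4:F, 6:T. ✓
2: successors {2, 3, 4}; Box (not p -> not r) there: 2:F, 3:T, 4:F. ✓
3: successors {1, 6}; Box (not p -> not r) there: 1:T, 6:T. ✓
4: successors {1, 2, 3, 4}; Box (not p -> not r) there: 1:T, 2:F, 3:T, 4:F. ✓
5: successors {4, 6}; Box (not p -> not r) there: 4:F, 6:T. ✓
6: successors {2, 5}; Box (not p -> not r) there: 2:F, 5:T. ✓
— 6 worlds.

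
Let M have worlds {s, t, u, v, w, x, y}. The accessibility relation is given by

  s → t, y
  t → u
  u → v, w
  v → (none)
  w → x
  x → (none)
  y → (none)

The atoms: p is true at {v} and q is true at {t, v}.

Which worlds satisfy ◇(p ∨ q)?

s: successors {t, y}; p ∨ q there: t:T, y:F. ✓
t: successors {u}; p ∨ q there: u:F. ✗
u: successors {v, w}; p ∨ q there: v:T, w:F. ✓
v: no successors, so ◇(p ∨ q) fails. ✗
w: successors {x}; p ∨ q there: x:F. ✗
x: no successors, so ◇(p ∨ q) fails. ✗
y: no successors, so ◇(p ∨ q) fails. ✗

{s, u}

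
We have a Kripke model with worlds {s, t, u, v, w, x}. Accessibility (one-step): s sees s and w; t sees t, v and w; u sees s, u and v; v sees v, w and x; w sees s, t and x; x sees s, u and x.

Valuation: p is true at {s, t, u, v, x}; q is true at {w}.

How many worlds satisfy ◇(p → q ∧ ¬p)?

3

s: successors {s, w}; p → q ∧ ¬p there: s:F, w:T. ✓
t: successors {t, v, w}; p → q ∧ ¬p there: t:F, v:F, w:T. ✓
u: successors {s, u, v}; p → q ∧ ¬p there: s:F, u:F, v:F. ✗
v: successors {v, w, x}; p → q ∧ ¬p there: v:F, w:T, x:F. ✓
w: successors {s, t, x}; p → q ∧ ¬p there: s:F, t:F, x:F. ✗
x: successors {s, u, x}; p → q ∧ ¬p there: s:F, u:F, x:F. ✗
Satisfying worlds: {s, t, v}.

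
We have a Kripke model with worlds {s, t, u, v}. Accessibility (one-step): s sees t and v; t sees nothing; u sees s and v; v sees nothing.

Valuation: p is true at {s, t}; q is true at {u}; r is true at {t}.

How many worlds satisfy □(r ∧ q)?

2

s: successors {t, v}; r ∧ q there: t:F, v:F. ✗
t: no successors, so □(r ∧ q) holds vacuously. ✓
u: successors {s, v}; r ∧ q there: s:F, v:F. ✗
v: no successors, so □(r ∧ q) holds vacuously. ✓
Satisfying worlds: {t, v}.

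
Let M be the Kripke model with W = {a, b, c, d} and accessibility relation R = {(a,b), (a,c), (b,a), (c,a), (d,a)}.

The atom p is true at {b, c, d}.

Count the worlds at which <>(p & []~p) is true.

1

a: successors {b, c}; p & []~p there: b:T, c:T. ✓
b: successors {a}; p & []~p there: a:F. ✗
c: successors {a}; p & []~p there: a:F. ✗
d: successors {a}; p & []~p there: a:F. ✗
Satisfying worlds: {a}.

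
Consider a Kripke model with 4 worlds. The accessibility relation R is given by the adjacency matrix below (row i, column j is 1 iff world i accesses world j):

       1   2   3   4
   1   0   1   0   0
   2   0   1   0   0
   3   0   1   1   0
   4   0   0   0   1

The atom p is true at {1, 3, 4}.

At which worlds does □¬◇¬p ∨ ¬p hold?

{2, 4}

1: □¬◇¬p is F, ¬p is F. ✗
2: □¬◇¬p is F, ¬p is T. ✓
3: □¬◇¬p is F, ¬p is F. ✗
4: □¬◇¬p is T, ¬p is F. ✓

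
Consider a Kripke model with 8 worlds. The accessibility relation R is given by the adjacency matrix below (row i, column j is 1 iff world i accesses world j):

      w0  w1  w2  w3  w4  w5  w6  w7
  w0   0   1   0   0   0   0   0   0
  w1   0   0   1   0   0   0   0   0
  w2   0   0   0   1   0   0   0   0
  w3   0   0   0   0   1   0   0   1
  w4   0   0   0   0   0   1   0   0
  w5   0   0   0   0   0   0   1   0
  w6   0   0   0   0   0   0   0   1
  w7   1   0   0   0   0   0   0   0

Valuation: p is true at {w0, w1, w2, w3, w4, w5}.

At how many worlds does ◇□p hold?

5

w0: successors {w1}; □p there: w1:T. ✓
w1: successors {w2}; □p there: w2:T. ✓
w2: successors {w3}; □p there: w3:F. ✗
w3: successors {w4, w7}; □p there: w4:T, w7:T. ✓
w4: successors {w5}; □p there: w5:F. ✗
w5: successors {w6}; □p there: w6:F. ✗
w6: successors {w7}; □p there: w7:T. ✓
w7: successors {w0}; □p there: w0:T. ✓
Satisfying worlds: {w0, w1, w3, w6, w7}.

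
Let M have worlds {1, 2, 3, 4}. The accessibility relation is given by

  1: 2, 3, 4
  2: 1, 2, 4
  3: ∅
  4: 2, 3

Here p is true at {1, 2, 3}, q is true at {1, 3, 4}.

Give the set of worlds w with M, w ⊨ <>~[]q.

{1, 2, 4}

1: successors {2, 3, 4}; ~[]q there: 2:T, 3:F, 4:T. ✓
2: successors {1, 2, 4}; ~[]q there: 1:T, 2:T, 4:T. ✓
3: no successors, so <>~[]q fails. ✗
4: successors {2, 3}; ~[]q there: 2:T, 3:F. ✓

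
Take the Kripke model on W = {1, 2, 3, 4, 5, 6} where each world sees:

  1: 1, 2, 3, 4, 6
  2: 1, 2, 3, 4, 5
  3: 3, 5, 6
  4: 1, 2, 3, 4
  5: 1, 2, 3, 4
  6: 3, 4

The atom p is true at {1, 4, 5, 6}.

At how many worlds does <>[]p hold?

1: successors {1, 2, 3, 4, 6}; []p there: 1:F, 2:F, 3:F, 4:F, 6:F. ✗
2: successors {1, 2, 3, 4, 5}; []p there: 1:F, 2:F, 3:F, 4:F, 5:F. ✗
3: successors {3, 5, 6}; []p there: 3:F, 5:F, 6:F. ✗
4: successors {1, 2, 3, 4}; []p there: 1:F, 2:F, 3:F, 4:F. ✗
5: successors {1, 2, 3, 4}; []p there: 1:F, 2:F, 3:F, 4:F. ✗
6: successors {3, 4}; []p there: 3:F, 4:F. ✗
Satisfying worlds: ∅.

0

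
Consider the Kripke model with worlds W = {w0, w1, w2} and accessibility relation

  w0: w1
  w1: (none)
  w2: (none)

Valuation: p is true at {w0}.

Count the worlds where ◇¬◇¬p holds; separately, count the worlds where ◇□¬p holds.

1 and 1

For ◇¬◇¬p:
w0: successors {w1}; ¬◇¬p there: w1:T. ✓
w1: no successors, so ◇¬◇¬p fails. ✗
w2: no successors, so ◇¬◇¬p fails. ✗
— 1 world.
For ◇□¬p:
w0: successors {w1}; □¬p there: w1:T. ✓
w1: no successors, so ◇□¬p fails. ✗
w2: no successors, so ◇□¬p fails. ✗
— 1 world.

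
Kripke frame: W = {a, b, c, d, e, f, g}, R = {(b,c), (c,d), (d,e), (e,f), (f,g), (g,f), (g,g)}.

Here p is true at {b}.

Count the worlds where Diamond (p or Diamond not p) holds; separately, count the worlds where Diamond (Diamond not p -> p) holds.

6 and 0

For Diamond (p or Diamond not p):
a: no successors, so Diamond (p or Diamond not p) fails. ✗
b: successors {c}; p or Diamond not p there: c:T. ✓
c: successors {d}; p or Diamond not p there: d:T. ✓
d: successors {e}; p or Diamond not p there: e:T. ✓
e: successors {f}; p or Diamond not p there: f:T. ✓
f: successors {g}; p or Diamond not p there: g:T. ✓
g: successors {f, g}; p or Diamond not p there: f:T, g:T. ✓
— 6 worlds.
For Diamond (Diamond not p -> p):
a: no successors, so Diamond (Diamond not p -> p) fails. ✗
b: successors {c}; Diamond not p -> p there: c:F. ✗
c: successors {d}; Diamond not p -> p there: d:F. ✗
d: successors {e}; Diamond not p -> p there: e:F. ✗
e: successors {f}; Diamond not p -> p there: f:F. ✗
f: successors {g}; Diamond not p -> p there: g:F. ✗
g: successors {f, g}; Diamond not p -> p there: f:F, g:F. ✗
— 0 worlds.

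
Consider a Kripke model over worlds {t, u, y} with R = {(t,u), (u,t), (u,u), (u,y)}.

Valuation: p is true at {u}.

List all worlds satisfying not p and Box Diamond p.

{t, y}

t: not p is T, Box Diamond p is T. ✓
u: not p is F, Box Diamond p is F. ✗
y: not p is T, Box Diamond p is T. ✓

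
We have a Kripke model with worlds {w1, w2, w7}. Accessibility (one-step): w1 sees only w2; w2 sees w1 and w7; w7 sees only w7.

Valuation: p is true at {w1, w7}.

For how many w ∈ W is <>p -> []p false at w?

w1: <>p is F, []p is F. ✓
w2: <>p is T, []p is T. ✓
w7: <>p is T, []p is T. ✓
Satisfying worlds: {w1, w2, w7}.
So <>p -> []p fails at the other 0 worlds.

0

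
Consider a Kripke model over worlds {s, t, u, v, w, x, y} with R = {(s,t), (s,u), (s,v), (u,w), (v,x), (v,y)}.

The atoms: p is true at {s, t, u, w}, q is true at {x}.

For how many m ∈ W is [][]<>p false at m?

1

s: successors {t, u, v}; []<>p there: t:T, u:F, v:F. ✗
t: no successors, so [][]<>p holds vacuously. ✓
u: successors {w}; []<>p there: w:T. ✓
v: successors {x, y}; []<>p there: x:T, y:T. ✓
w: no successors, so [][]<>p holds vacuously. ✓
x: no successors, so [][]<>p holds vacuously. ✓
y: no successors, so [][]<>p holds vacuously. ✓
Satisfying worlds: {t, u, v, w, x, y}.
So [][]<>p fails at the other 1 world.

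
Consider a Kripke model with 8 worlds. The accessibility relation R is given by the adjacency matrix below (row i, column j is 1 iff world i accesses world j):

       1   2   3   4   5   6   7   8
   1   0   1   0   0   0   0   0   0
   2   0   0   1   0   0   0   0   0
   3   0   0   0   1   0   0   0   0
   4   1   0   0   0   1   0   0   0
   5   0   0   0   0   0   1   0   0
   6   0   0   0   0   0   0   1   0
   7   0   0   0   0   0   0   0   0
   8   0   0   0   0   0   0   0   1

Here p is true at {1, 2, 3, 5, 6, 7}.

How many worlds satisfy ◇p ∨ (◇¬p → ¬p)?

7

1: ◇p is T, ◇¬p → ¬p is T. ✓
2: ◇p is T, ◇¬p → ¬p is T. ✓
3: ◇p is F, ◇¬p → ¬p is F. ✗
4: ◇p is T, ◇¬p → ¬p is T. ✓
5: ◇p is T, ◇¬p → ¬p is T. ✓
6: ◇p is T, ◇¬p → ¬p is T. ✓
7: ◇p is F, ◇¬p → ¬p is T. ✓
8: ◇p is F, ◇¬p → ¬p is T. ✓
Satisfying worlds: {1, 2, 4, 5, 6, 7, 8}.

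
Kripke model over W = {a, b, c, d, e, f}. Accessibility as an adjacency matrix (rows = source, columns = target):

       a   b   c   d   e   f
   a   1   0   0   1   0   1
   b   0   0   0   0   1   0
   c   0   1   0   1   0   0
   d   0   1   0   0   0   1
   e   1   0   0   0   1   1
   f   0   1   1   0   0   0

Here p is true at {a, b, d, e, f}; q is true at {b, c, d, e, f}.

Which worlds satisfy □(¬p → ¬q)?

{a, b, c, d, e}

a: successors {a, d, f}; ¬p → ¬q there: a:T, d:T, f:T. ✓
b: successors {e}; ¬p → ¬q there: e:T. ✓
c: successors {b, d}; ¬p → ¬q there: b:T, d:T. ✓
d: successors {b, f}; ¬p → ¬q there: b:T, f:T. ✓
e: successors {a, e, f}; ¬p → ¬q there: a:T, e:T, f:T. ✓
f: successors {b, c}; ¬p → ¬q there: b:T, c:F. ✗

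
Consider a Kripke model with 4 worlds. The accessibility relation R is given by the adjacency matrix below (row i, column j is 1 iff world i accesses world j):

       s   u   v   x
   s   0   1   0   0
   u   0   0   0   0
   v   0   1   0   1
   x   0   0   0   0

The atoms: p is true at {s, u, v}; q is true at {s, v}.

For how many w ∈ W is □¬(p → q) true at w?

s: successors {u}; ¬(p → q) there: u:T. ✓
u: no successors, so □¬(p → q) holds vacuously. ✓
v: successors {u, x}; ¬(p → q) there: u:T, x:F. ✗
x: no successors, so □¬(p → q) holds vacuously. ✓
Satisfying worlds: {s, u, x}.

3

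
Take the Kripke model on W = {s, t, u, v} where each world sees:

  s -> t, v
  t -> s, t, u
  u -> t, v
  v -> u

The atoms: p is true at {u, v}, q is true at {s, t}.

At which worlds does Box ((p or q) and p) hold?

s: successors {t, v}; (p or q) and p there: t:F, v:T. ✗
t: successors {s, t, u}; (p or q) and p there: s:F, t:F, u:T. ✗
u: successors {t, v}; (p or q) and p there: t:F, v:T. ✗
v: successors {u}; (p or q) and p there: u:T. ✓

{v}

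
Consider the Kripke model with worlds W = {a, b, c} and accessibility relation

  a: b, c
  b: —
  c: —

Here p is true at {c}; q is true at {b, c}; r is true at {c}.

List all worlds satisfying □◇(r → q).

a: successors {b, c}; ◇(r → q) there: b:F, c:F. ✗
b: no successors, so □◇(r → q) holds vacuously. ✓
c: no successors, so □◇(r → q) holds vacuously. ✓

{b, c}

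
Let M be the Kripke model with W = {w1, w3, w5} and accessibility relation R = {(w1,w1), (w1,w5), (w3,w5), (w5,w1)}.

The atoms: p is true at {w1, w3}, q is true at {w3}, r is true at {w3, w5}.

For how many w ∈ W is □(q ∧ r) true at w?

0

w1: successors {w1, w5}; q ∧ r there: w1:F, w5:F. ✗
w3: successors {w5}; q ∧ r there: w5:F. ✗
w5: successors {w1}; q ∧ r there: w1:F. ✗
Satisfying worlds: ∅.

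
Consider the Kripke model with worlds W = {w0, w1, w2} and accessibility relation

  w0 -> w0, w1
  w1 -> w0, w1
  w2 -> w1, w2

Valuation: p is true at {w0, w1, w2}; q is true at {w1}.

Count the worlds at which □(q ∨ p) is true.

w0: successors {w0, w1}; q ∨ p there: w0:T, w1:T. ✓
w1: successors {w0, w1}; q ∨ p there: w0:T, w1:T. ✓
w2: successors {w1, w2}; q ∨ p there: w1:T, w2:T. ✓
Satisfying worlds: {w0, w1, w2}.

3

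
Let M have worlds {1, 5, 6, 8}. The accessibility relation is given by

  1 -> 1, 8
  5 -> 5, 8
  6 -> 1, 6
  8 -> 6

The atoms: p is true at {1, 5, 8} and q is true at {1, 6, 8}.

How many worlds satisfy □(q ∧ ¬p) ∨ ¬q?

2

1: □(q ∧ ¬p) is F, ¬q is F. ✗
5: □(q ∧ ¬p) is F, ¬q is T. ✓
6: □(q ∧ ¬p) is F, ¬q is F. ✗
8: □(q ∧ ¬p) is T, ¬q is F. ✓
Satisfying worlds: {5, 8}.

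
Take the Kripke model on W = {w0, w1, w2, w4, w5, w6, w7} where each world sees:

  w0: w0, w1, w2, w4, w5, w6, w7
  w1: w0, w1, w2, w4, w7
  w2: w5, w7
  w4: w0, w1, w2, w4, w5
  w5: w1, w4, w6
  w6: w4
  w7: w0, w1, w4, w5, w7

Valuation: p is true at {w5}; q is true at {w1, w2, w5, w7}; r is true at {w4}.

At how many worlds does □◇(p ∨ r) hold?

7

w0: successors {w0, w1, w2, w4, w5, w6, w7}; ◇(p ∨ r) there: w0:T, w1:T, w2:T, w4:T, w5:T, w6:T, w7:T. ✓
w1: successors {w0, w1, w2, w4, w7}; ◇(p ∨ r) there: w0:T, w1:T, w2:T, w4:T, w7:T. ✓
w2: successors {w5, w7}; ◇(p ∨ r) there: w5:T, w7:T. ✓
w4: successors {w0, w1, w2, w4, w5}; ◇(p ∨ r) there: w0:T, w1:T, w2:T, w4:T, w5:T. ✓
w5: successors {w1, w4, w6}; ◇(p ∨ r) there: w1:T, w4:T, w6:T. ✓
w6: successors {w4}; ◇(p ∨ r) there: w4:T. ✓
w7: successors {w0, w1, w4, w5, w7}; ◇(p ∨ r) there: w0:T, w1:T, w4:T, w5:T, w7:T. ✓
Satisfying worlds: {w0, w1, w2, w4, w5, w6, w7}.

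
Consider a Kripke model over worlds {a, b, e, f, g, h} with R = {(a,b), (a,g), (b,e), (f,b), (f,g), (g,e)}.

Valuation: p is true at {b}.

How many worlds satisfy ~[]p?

a: []p is F. ✓
b: []p is F. ✓
e: []p is T. ✗
f: []p is F. ✓
g: []p is F. ✓
h: []p is T. ✗
Satisfying worlds: {a, b, f, g}.

4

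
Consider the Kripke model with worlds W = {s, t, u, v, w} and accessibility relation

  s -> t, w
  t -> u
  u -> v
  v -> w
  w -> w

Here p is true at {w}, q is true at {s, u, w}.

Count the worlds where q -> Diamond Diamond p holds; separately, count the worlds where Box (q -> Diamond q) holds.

5 and 4

For q -> Diamond Diamond p:
s: q is T, Diamond Diamond p is T. ✓
t: q is F, Diamond Diamond p is F. ✓
u: q is T, Diamond Diamond p is T. ✓
v: q is F, Diamond Diamond p is T. ✓
w: q is T, Diamond Diamond p is T. ✓
— 5 worlds.
For Box (q -> Diamond q):
s: successors {t, w}; q -> Diamond q there: t:T, w:T. ✓
t: successors {u}; q -> Diamond q there: u:F. ✗
u: successors {v}; q -> Diamond q there: v:T. ✓
v: successors {w}; q -> Diamond q there: w:T. ✓
w: successors {w}; q -> Diamond q there: w:T. ✓
— 4 worlds.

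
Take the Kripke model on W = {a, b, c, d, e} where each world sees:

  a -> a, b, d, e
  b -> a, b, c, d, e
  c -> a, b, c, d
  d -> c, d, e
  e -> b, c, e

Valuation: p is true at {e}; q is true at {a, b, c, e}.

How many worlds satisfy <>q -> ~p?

a: <>q is T, ~p is T. ✓
b: <>q is T, ~p is T. ✓
c: <>q is T, ~p is T. ✓
d: <>q is T, ~p is T. ✓
e: <>q is T, ~p is F. ✗
Satisfying worlds: {a, b, c, d}.

4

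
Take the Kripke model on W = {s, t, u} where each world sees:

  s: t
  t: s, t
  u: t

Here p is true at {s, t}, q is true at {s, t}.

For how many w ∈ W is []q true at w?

3

s: successors {t}; q there: t:T. ✓
t: successors {s, t}; q there: s:T, t:T. ✓
u: successors {t}; q there: t:T. ✓
Satisfying worlds: {s, t, u}.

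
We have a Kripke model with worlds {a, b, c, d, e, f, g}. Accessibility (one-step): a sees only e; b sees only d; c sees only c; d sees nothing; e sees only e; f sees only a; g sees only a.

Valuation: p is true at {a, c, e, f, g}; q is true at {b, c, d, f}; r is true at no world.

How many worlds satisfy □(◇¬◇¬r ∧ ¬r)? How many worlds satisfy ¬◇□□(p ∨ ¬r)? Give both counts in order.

1 and 1

For □(◇¬◇¬r ∧ ¬r):
a: successors {e}; ◇¬◇¬r ∧ ¬r there: e:F. ✗
b: successors {d}; ◇¬◇¬r ∧ ¬r there: d:F. ✗
c: successors {c}; ◇¬◇¬r ∧ ¬r there: c:F. ✗
d: no successors, so □(◇¬◇¬r ∧ ¬r) holds vacuously. ✓
e: successors {e}; ◇¬◇¬r ∧ ¬r there: e:F. ✗
f: successors {a}; ◇¬◇¬r ∧ ¬r there: a:F. ✗
g: successors {a}; ◇¬◇¬r ∧ ¬r there: a:F. ✗
— 1 world.
For ¬◇□□(p ∨ ¬r):
a: ◇□□(p ∨ ¬r) is T. ✗
b: ◇□□(p ∨ ¬r) is T. ✗
c: ◇□□(p ∨ ¬r) is T. ✗
d: ◇□□(p ∨ ¬r) is F. ✓
e: ◇□□(p ∨ ¬r) is T. ✗
f: ◇□□(p ∨ ¬r) is T. ✗
g: ◇□□(p ∨ ¬r) is T. ✗
— 1 world.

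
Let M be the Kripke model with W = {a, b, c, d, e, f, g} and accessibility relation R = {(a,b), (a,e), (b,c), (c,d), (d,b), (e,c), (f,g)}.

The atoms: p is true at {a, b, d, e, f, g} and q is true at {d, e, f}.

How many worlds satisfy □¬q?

a: successors {b, e}; ¬q there: b:T, e:F. ✗
b: successors {c}; ¬q there: c:T. ✓
c: successors {d}; ¬q there: d:F. ✗
d: successors {b}; ¬q there: b:T. ✓
e: successors {c}; ¬q there: c:T. ✓
f: successors {g}; ¬q there: g:T. ✓
g: no successors, so □¬q holds vacuously. ✓
Satisfying worlds: {b, d, e, f, g}.

5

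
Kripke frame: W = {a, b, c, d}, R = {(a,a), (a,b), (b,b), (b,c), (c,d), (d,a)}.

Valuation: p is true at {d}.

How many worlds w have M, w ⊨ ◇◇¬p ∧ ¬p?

a: ◇◇¬p is T, ¬p is T. ✓
b: ◇◇¬p is T, ¬p is T. ✓
c: ◇◇¬p is T, ¬p is T. ✓
d: ◇◇¬p is T, ¬p is F. ✗
Satisfying worlds: {a, b, c}.

3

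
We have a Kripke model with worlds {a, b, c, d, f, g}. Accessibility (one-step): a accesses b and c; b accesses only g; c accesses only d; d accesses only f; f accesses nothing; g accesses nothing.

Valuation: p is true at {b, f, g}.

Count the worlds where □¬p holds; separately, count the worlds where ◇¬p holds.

For □¬p:
a: successors {b, c}; ¬p there: b:F, c:T. ✗
b: successors {g}; ¬p there: g:F. ✗
c: successors {d}; ¬p there: d:T. ✓
d: successors {f}; ¬p there: f:F. ✗
f: no successors, so □¬p holds vacuously. ✓
g: no successors, so □¬p holds vacuously. ✓
— 3 worlds.
For ◇¬p:
a: successors {b, c}; ¬p there: b:F, c:T. ✓
b: successors {g}; ¬p there: g:F. ✗
c: successors {d}; ¬p there: d:T. ✓
d: successors {f}; ¬p there: f:F. ✗
f: no successors, so ◇¬p fails. ✗
g: no successors, so ◇¬p fails. ✗
— 2 worlds.

3 and 2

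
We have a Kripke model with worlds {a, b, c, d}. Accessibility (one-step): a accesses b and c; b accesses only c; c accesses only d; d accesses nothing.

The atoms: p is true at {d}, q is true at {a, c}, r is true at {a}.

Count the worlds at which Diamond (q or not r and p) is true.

a: successors {b, c}; q or not r and p there: b:F, c:T. ✓
b: successors {c}; q or not r and p there: c:T. ✓
c: successors {d}; q or not r and p there: d:T. ✓
d: no successors, so Diamond (q or not r and p) fails. ✗
Satisfying worlds: {a, b, c}.

3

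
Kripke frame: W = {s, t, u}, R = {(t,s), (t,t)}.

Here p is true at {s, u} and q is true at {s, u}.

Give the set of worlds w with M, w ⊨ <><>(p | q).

{t}

s: no successors, so <><>(p | q) fails. ✗
t: successors {s, t}; <>(p | q) there: s:F, t:T. ✓
u: no successors, so <><>(p | q) fails. ✗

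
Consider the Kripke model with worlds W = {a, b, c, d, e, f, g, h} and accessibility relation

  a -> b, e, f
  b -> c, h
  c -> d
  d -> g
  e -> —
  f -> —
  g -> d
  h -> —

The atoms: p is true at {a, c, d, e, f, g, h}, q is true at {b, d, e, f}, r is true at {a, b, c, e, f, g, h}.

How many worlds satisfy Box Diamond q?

a: successors {b, e, f}; Diamond q there: b:F, e:F, f:F. ✗
b: successors {c, h}; Diamond q there: c:T, h:F. ✗
c: successors {d}; Diamond q there: d:F. ✗
d: successors {g}; Diamond q there: g:T. ✓
e: no successors, so Box Diamond q holds vacuously. ✓
f: no successors, so Box Diamond q holds vacuously. ✓
g: successors {d}; Diamond q there: d:F. ✗
h: no successors, so Box Diamond q holds vacuously. ✓
Satisfying worlds: {d, e, f, h}.

4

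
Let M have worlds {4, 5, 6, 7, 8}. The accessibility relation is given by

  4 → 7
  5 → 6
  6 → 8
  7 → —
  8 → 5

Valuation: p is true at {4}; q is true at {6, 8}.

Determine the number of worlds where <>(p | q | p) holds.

2

4: successors {7}; p | q | p there: 7:F. ✗
5: successors {6}; p | q | p there: 6:T. ✓
6: successors {8}; p | q | p there: 8:T. ✓
7: no successors, so <>(p | q | p) fails. ✗
8: successors {5}; p | q | p there: 5:F. ✗
Satisfying worlds: {5, 6}.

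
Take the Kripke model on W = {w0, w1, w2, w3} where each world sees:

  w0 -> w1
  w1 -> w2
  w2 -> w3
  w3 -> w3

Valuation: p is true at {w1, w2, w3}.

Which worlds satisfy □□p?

w0: successors {w1}; □p there: w1:T. ✓
w1: successors {w2}; □p there: w2:T. ✓
w2: successors {w3}; □p there: w3:T. ✓
w3: successors {w3}; □p there: w3:T. ✓

{w0, w1, w2, w3}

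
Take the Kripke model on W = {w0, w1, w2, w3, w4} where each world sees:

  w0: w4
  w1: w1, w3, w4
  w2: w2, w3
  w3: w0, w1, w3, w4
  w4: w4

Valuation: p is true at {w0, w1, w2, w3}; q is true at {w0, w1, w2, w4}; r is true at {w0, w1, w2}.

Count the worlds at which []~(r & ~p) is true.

5

w0: successors {w4}; ~(r & ~p) there: w4:T. ✓
w1: successors {w1, w3, w4}; ~(r & ~p) there: w1:T, w3:T, w4:T. ✓
w2: successors {w2, w3}; ~(r & ~p) there: w2:T, w3:T. ✓
w3: successors {w0, w1, w3, w4}; ~(r & ~p) there: w0:T, w1:T, w3:T, w4:T. ✓
w4: successors {w4}; ~(r & ~p) there: w4:T. ✓
Satisfying worlds: {w0, w1, w2, w3, w4}.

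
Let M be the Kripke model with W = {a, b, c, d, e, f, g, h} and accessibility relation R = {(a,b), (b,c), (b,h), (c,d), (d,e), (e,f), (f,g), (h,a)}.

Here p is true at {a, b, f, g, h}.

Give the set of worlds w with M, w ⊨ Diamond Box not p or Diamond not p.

{b, c, d, f}

a: Diamond Box not p is F, Diamond not p is F. ✗
b: Diamond Box not p is T, Diamond not p is T. ✓
c: Diamond Box not p is T, Diamond not p is T. ✓
d: Diamond Box not p is F, Diamond not p is T. ✓
e: Diamond Box not p is F, Diamond not p is F. ✗
f: Diamond Box not p is T, Diamond not p is F. ✓
g: Diamond Box not p is F, Diamond not p is F. ✗
h: Diamond Box not p is F, Diamond not p is F. ✗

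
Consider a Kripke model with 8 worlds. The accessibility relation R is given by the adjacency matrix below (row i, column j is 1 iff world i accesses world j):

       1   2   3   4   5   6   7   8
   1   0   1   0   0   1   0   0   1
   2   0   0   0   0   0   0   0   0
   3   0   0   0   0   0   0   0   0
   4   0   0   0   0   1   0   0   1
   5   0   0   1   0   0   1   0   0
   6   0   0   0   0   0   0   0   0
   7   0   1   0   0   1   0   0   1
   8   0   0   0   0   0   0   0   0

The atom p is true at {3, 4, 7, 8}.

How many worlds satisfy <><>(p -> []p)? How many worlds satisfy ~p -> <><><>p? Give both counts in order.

For <><>(p -> []p):
1: successors {2, 5, 8}; <>(p -> []p) there: 2:F, 5:T, 8:F. ✓
2: no successors, so <><>(p -> []p) fails. ✗
3: no successors, so <><>(p -> []p) fails. ✗
4: successors {5, 8}; <>(p -> []p) there: 5:T, 8:F. ✓
5: successors {3, 6}; <>(p -> []p) there: 3:F, 6:F. ✗
6: no successors, so <><>(p -> []p) fails. ✗
7: successors {2, 5, 8}; <>(p -> []p) there: 2:F, 5:T, 8:F. ✓
8: no successors, so <><>(p -> []p) fails. ✗
— 3 worlds.
For ~p -> <><><>p:
1: ~p is T, <><><>p is F. ✗
2: ~p is T, <><><>p is F. ✗
3: ~p is F, <><><>p is F. ✓
4: ~p is F, <><><>p is F. ✓
5: ~p is T, <><><>p is F. ✗
6: ~p is T, <><><>p is F. ✗
7: ~p is F, <><><>p is F. ✓
8: ~p is F, <><><>p is F. ✓
— 4 worlds.

3 and 4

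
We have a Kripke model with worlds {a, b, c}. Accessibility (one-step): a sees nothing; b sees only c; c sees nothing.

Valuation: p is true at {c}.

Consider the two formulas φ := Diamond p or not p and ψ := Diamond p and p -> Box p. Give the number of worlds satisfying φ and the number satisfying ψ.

2 and 3

For Diamond p or not p:
a: Diamond p is F, not p is T. ✓
b: Diamond p is T, not p is T. ✓
c: Diamond p is F, not p is F. ✗
— 2 worlds.
For Diamond p and p -> Box p:
a: Diamond p and p is F, Box p is T. ✓
b: Diamond p and p is F, Box p is T. ✓
c: Diamond p and p is F, Box p is T. ✓
— 3 worlds.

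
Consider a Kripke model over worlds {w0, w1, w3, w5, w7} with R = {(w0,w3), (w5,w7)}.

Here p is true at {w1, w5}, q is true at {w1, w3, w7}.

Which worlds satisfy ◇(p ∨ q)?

{w0, w5}

w0: successors {w3}; p ∨ q there: w3:T. ✓
w1: no successors, so ◇(p ∨ q) fails. ✗
w3: no successors, so ◇(p ∨ q) fails. ✗
w5: successors {w7}; p ∨ q there: w7:T. ✓
w7: no successors, so ◇(p ∨ q) fails. ✗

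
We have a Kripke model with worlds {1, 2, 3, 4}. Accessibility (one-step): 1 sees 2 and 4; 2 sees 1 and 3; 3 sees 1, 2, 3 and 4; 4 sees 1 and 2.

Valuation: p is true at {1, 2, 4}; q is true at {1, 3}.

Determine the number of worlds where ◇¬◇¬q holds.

3

1: successors {2, 4}; ¬◇¬q there: 2:T, 4:F. ✓
2: successors {1, 3}; ¬◇¬q there: 1:F, 3:F. ✗
3: successors {1, 2, 3, 4}; ¬◇¬q there: 1:F, 2:T, 3:F, 4:F. ✓
4: successors {1, 2}; ¬◇¬q there: 1:F, 2:T. ✓
Satisfying worlds: {1, 3, 4}.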